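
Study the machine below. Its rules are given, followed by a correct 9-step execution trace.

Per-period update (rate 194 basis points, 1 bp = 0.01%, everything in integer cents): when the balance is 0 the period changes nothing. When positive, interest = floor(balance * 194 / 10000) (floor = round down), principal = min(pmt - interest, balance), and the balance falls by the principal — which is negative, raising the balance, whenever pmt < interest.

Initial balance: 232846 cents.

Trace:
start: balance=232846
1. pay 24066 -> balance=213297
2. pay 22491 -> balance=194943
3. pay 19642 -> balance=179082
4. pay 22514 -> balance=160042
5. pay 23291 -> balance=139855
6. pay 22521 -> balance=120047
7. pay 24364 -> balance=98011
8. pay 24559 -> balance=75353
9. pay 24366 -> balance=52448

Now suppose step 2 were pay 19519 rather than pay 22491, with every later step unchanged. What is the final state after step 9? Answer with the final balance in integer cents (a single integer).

55848

(re-executing from step 2 with the substitution; state before step 2: balance=213297)
2. pay 19519 -> balance=197915
3. pay 19642 -> balance=182112
4. pay 22514 -> balance=163130
5. pay 23291 -> balance=143003
6. pay 22521 -> balance=123256
7. pay 24364 -> balance=101283
8. pay 24559 -> balance=78688
9. pay 24366 -> balance=55848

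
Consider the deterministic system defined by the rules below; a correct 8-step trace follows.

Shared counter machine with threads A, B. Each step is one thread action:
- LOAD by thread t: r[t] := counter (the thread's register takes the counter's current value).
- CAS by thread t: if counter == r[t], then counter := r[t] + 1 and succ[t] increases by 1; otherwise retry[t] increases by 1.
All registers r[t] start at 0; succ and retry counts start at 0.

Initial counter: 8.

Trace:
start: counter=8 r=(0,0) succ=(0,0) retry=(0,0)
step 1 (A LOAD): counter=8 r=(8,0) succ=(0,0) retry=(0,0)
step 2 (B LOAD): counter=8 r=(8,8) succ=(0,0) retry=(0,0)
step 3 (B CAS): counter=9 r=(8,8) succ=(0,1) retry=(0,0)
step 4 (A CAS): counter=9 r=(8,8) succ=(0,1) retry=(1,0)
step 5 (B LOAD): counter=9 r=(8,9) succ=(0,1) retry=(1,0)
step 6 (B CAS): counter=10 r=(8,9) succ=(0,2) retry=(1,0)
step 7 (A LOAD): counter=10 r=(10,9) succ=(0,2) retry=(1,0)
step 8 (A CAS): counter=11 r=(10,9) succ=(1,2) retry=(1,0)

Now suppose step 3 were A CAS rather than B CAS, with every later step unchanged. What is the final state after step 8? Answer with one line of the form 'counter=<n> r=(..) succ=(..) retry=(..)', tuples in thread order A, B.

(re-executing from step 3 with the substitution; state before step 3: counter=8 r=(8,8) succ=(0,0) retry=(0,0))
step 3 (A CAS): counter=9 r=(8,8) succ=(1,0) retry=(0,0)
step 4 (A CAS): counter=9 r=(8,8) succ=(1,0) retry=(1,0)
step 5 (B LOAD): counter=9 r=(8,9) succ=(1,0) retry=(1,0)
step 6 (B CAS): counter=10 r=(8,9) succ=(1,1) retry=(1,0)
step 7 (A LOAD): counter=10 r=(10,9) succ=(1,1) retry=(1,0)
step 8 (A CAS): counter=11 r=(10,9) succ=(2,1) retry=(1,0)

counter=11 r=(10,9) succ=(2,1) retry=(1,0)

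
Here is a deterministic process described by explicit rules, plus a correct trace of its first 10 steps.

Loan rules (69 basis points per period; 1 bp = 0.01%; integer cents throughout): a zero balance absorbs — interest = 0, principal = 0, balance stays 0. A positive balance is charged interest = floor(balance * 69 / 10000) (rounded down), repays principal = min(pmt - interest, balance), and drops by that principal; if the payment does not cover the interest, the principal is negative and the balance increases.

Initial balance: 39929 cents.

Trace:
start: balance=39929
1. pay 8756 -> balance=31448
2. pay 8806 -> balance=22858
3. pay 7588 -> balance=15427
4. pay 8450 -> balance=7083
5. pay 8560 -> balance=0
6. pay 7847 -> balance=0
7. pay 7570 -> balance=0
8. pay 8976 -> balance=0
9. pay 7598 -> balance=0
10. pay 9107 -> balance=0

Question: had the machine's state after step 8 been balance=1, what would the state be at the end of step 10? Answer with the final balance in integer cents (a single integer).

state after step 8 := balance=1
9. pay 7598 -> balance=0
10. pay 9107 -> balance=0

0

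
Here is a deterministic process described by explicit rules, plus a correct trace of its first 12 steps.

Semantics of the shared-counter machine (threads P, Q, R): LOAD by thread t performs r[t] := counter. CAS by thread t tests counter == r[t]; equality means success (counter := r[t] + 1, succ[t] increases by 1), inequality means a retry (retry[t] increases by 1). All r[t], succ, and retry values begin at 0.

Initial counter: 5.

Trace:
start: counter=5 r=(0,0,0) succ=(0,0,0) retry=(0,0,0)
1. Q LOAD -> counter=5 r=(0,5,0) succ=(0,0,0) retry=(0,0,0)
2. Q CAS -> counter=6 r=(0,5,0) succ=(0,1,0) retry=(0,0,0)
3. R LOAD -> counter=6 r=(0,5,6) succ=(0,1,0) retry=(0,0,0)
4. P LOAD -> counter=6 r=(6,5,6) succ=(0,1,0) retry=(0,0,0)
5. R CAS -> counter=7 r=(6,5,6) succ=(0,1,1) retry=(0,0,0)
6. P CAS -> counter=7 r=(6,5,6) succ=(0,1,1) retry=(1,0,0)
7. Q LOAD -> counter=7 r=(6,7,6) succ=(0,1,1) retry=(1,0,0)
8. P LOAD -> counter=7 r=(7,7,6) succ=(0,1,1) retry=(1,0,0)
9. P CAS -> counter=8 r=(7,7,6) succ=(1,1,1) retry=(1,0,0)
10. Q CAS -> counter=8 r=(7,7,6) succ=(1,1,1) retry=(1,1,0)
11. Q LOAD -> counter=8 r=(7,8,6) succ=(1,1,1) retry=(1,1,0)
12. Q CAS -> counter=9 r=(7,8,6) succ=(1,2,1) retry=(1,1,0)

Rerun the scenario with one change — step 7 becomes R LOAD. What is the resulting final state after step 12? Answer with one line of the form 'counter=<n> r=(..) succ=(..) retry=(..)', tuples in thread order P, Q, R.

(re-executing from step 7 with the substitution; state before step 7: counter=7 r=(6,5,6) succ=(0,1,1) retry=(1,0,0))
7. R LOAD -> counter=7 r=(6,5,7) succ=(0,1,1) retry=(1,0,0)
8. P LOAD -> counter=7 r=(7,5,7) succ=(0,1,1) retry=(1,0,0)
9. P CAS -> counter=8 r=(7,5,7) succ=(1,1,1) retry=(1,0,0)
10. Q CAS -> counter=8 r=(7,5,7) succ=(1,1,1) retry=(1,1,0)
11. Q LOAD -> counter=8 r=(7,8,7) succ=(1,1,1) retry=(1,1,0)
12. Q CAS -> counter=9 r=(7,8,7) succ=(1,2,1) retry=(1,1,0)

counter=9 r=(7,8,7) succ=(1,2,1) retry=(1,1,0)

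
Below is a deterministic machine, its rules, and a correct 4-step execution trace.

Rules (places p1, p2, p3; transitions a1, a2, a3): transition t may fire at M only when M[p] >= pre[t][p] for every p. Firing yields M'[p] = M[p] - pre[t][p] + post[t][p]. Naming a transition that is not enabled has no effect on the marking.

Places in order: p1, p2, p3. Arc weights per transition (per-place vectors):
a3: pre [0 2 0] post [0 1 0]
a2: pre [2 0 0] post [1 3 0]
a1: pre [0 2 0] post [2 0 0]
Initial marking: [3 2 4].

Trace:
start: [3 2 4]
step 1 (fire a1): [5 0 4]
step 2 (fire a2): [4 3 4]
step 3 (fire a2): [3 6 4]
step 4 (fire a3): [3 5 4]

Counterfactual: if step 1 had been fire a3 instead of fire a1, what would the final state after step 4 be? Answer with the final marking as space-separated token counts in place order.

(re-executing from step 1 with the substitution; state before step 1: [3 2 4])
step 1 (fire a3): [3 1 4]
step 2 (fire a2): [2 4 4]
step 3 (fire a2): [1 7 4]
step 4 (fire a3): [1 6 4]

1 6 4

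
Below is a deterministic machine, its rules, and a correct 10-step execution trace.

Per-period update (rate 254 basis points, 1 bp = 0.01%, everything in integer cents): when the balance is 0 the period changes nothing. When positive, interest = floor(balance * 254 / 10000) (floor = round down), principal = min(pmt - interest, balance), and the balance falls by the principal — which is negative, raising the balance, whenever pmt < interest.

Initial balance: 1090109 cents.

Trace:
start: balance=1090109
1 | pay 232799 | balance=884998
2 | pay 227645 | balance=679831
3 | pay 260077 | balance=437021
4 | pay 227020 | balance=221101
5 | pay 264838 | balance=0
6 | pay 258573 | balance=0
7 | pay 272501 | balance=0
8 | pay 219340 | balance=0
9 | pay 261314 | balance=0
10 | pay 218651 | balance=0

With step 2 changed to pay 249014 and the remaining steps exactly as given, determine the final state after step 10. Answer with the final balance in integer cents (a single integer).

0

(re-executing from step 2 with the substitution; state before step 2: balance=884998)
2 | pay 249014 | balance=658462
3 | pay 260077 | balance=415109
4 | pay 227020 | balance=198632
5 | pay 264838 | balance=0
6 | pay 258573 | balance=0
7 | pay 272501 | balance=0
8 | pay 219340 | balance=0
9 | pay 261314 | balance=0
10 | pay 218651 | balance=0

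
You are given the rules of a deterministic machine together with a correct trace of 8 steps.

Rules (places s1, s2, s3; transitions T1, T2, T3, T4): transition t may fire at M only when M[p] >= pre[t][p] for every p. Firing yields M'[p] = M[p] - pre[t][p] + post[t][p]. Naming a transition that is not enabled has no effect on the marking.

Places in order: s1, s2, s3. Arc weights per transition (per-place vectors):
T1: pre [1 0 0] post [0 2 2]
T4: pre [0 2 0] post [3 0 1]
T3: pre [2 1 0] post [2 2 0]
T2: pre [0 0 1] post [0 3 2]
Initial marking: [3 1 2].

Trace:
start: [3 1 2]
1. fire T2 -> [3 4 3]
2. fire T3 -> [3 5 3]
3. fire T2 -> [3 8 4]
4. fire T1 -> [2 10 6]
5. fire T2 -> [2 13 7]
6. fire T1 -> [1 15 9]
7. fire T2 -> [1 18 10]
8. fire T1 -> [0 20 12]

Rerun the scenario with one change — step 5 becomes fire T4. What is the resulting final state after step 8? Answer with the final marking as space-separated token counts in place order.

3 15 12

(re-executing from step 5 with the substitution; state before step 5: [2 10 6])
5. fire T4 -> [5 8 7]
6. fire T1 -> [4 10 9]
7. fire T2 -> [4 13 10]
8. fire T1 -> [3 15 12]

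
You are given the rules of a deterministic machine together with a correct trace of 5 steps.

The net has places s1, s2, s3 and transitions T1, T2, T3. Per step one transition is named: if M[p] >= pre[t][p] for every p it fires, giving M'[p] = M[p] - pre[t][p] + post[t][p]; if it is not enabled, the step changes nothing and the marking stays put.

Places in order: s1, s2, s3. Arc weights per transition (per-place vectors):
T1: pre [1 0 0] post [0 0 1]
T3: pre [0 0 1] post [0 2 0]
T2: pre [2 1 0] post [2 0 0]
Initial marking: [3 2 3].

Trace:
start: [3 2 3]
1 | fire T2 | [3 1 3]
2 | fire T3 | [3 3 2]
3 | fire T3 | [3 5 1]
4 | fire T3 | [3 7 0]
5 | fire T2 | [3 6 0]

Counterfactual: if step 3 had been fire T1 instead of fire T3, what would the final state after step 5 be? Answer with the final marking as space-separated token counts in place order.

(re-executing from step 3 with the substitution; state before step 3: [3 3 2])
3 | fire T1 | [2 3 3]
4 | fire T3 | [2 5 2]
5 | fire T2 | [2 4 2]

2 4 2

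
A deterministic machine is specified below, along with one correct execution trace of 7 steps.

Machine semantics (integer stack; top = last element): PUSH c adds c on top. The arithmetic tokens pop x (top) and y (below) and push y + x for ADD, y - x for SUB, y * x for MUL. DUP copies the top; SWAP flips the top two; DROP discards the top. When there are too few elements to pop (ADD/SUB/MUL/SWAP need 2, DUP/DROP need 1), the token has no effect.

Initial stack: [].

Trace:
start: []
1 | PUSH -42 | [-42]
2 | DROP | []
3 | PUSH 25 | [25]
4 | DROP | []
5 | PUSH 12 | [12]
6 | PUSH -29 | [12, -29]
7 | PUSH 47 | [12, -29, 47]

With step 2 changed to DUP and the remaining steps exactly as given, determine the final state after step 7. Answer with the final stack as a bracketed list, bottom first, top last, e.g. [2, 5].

[-42, -42, 12, -29, 47]

(re-executing from step 2 with the substitution; state before step 2: [-42])
2 | DUP | [-42, -42]
3 | PUSH 25 | [-42, -42, 25]
4 | DROP | [-42, -42]
5 | PUSH 12 | [-42, -42, 12]
6 | PUSH -29 | [-42, -42, 12, -29]
7 | PUSH 47 | [-42, -42, 12, -29, 47]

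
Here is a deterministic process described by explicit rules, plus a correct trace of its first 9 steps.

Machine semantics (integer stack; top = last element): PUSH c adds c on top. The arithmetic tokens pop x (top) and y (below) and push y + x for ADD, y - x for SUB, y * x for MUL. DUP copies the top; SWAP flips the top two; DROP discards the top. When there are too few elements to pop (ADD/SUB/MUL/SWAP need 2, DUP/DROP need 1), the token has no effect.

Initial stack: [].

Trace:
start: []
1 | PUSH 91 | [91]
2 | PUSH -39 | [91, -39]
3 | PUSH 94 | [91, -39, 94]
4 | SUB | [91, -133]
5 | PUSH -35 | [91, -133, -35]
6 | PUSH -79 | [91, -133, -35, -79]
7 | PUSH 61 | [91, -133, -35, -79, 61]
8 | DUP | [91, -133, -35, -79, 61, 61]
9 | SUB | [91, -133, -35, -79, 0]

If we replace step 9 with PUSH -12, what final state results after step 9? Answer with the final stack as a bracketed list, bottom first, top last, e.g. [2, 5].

[91, -133, -35, -79, 61, 61, -12]

(re-executing from step 9 with the substitution; state before step 9: [91, -133, -35, -79, 61, 61])
9 | PUSH -12 | [91, -133, -35, -79, 61, 61, -12]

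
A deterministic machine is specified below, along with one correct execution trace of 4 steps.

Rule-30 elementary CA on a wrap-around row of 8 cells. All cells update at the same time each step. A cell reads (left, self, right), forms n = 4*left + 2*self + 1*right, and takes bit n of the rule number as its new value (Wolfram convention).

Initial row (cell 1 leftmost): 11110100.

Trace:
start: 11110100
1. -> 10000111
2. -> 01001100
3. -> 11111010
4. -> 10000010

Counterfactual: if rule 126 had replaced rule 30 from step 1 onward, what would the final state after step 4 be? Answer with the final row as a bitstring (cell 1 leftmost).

(re-executing steps 1..4 under rule 126; state before step 1: 11110100)
1. -> 10011111
2. -> 11110000
3. -> 10011001
4. -> 11111111

11111111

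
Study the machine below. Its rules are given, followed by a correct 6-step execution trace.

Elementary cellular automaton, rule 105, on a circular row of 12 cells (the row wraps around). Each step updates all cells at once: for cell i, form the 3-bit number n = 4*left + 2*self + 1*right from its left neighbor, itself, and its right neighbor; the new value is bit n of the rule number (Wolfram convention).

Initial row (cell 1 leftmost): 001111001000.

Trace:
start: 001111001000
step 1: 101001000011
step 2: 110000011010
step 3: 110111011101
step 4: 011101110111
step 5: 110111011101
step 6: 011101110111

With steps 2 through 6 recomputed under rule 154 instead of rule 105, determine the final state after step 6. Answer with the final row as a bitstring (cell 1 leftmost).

(re-executing steps 2..6 under rule 154; state before step 2: 101001000011)
step 2: 000110100111
step 3: 101100011110
step 4: 001010111100
step 5: 010000111010
step 6: 101001110001

101001110001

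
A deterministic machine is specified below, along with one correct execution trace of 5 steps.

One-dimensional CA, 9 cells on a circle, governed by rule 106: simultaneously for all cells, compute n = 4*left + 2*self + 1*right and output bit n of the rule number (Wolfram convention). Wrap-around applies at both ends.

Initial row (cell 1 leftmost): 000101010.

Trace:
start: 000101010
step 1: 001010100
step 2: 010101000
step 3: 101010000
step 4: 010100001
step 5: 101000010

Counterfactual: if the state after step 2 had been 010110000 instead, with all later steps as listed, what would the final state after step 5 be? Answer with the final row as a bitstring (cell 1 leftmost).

state after step 2 := 010110000
step 3: 101110000
step 4: 011010001
step 5: 111100010

111100010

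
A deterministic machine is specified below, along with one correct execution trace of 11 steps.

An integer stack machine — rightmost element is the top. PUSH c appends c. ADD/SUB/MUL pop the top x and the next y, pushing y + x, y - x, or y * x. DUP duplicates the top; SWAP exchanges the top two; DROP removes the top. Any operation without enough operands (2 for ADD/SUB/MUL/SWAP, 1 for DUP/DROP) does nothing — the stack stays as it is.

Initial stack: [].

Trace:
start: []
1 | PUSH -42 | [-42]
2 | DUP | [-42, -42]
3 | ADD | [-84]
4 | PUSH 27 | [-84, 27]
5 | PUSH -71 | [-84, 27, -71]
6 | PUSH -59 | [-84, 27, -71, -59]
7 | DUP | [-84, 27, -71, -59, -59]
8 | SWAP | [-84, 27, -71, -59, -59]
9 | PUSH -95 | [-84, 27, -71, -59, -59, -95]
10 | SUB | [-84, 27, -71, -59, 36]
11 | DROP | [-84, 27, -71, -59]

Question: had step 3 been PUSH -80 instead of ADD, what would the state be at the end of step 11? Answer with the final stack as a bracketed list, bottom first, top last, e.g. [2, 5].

(re-executing from step 3 with the substitution; state before step 3: [-42, -42])
3 | PUSH -80 | [-42, -42, -80]
4 | PUSH 27 | [-42, -42, -80, 27]
5 | PUSH -71 | [-42, -42, -80, 27, -71]
6 | PUSH -59 | [-42, -42, -80, 27, -71, -59]
7 | DUP | [-42, -42, -80, 27, -71, -59, -59]
8 | SWAP | [-42, -42, -80, 27, -71, -59, -59]
9 | PUSH -95 | [-42, -42, -80, 27, -71, -59, -59, -95]
10 | SUB | [-42, -42, -80, 27, -71, -59, 36]
11 | DROP | [-42, -42, -80, 27, -71, -59]

[-42, -42, -80, 27, -71, -59]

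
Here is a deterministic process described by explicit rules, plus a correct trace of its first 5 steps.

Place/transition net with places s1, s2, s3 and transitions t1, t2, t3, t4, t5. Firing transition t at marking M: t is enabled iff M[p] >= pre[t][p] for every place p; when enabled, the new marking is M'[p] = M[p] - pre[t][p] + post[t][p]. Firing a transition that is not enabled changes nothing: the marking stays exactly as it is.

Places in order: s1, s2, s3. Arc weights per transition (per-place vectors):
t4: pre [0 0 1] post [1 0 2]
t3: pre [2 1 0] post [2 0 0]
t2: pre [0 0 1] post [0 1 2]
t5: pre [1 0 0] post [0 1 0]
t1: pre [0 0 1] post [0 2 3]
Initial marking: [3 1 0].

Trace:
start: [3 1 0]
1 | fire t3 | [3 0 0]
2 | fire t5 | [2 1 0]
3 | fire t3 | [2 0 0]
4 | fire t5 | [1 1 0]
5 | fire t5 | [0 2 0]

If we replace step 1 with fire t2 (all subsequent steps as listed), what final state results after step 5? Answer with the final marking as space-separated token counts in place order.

(re-executing from step 1 with the substitution; state before step 1: [3 1 0])
1 | fire t2 | [3 1 0]
2 | fire t5 | [2 2 0]
3 | fire t3 | [2 1 0]
4 | fire t5 | [1 2 0]
5 | fire t5 | [0 3 0]

0 3 0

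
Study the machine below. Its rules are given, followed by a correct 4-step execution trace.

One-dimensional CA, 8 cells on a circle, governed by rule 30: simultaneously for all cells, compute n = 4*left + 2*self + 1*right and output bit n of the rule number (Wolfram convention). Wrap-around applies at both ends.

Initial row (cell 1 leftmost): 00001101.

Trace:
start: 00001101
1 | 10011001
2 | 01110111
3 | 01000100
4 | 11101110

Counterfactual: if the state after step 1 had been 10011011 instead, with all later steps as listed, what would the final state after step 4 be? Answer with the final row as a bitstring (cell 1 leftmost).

00111000

state after step 1 := 10011011
2 | 01110010
3 | 11001111
4 | 00111000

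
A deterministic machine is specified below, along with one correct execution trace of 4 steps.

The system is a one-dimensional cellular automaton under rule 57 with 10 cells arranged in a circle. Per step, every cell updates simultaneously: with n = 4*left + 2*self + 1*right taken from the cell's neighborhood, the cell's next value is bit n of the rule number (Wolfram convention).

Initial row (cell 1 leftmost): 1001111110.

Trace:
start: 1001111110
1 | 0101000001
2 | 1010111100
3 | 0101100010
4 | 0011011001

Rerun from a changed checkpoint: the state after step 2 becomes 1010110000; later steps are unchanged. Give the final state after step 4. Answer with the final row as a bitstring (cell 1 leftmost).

0011011001

state after step 2 := 1010110000
3 | 0101101110
4 | 0011011001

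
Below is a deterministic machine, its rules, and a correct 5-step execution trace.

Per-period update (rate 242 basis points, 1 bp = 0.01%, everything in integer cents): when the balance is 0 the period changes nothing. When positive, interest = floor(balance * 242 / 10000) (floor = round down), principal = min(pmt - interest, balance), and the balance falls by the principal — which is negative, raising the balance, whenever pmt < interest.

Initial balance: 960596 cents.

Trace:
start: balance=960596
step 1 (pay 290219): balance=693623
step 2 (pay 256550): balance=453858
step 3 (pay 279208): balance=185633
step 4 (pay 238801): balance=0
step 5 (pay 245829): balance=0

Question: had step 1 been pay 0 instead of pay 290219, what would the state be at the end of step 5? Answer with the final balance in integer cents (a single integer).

(re-executing from step 1 with the substitution; state before step 1: balance=960596)
step 1 (pay 0): balance=983842
step 2 (pay 256550): balance=751100
step 3 (pay 279208): balance=490068
step 4 (pay 238801): balance=263126
step 5 (pay 245829): balance=23664

23664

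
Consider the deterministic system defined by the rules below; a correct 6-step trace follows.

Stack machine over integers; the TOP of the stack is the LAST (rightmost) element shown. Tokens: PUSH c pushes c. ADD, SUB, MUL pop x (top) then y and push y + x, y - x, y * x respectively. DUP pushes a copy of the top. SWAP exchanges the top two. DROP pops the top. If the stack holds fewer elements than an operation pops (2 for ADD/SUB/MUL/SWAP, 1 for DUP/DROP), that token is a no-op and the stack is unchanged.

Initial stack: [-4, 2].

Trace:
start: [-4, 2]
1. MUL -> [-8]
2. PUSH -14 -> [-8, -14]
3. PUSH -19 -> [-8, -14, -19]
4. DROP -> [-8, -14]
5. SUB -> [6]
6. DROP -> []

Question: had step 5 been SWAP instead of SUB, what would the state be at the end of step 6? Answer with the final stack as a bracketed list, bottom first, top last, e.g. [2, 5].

[-14]

(re-executing from step 5 with the substitution; state before step 5: [-8, -14])
5. SWAP -> [-14, -8]
6. DROP -> [-14]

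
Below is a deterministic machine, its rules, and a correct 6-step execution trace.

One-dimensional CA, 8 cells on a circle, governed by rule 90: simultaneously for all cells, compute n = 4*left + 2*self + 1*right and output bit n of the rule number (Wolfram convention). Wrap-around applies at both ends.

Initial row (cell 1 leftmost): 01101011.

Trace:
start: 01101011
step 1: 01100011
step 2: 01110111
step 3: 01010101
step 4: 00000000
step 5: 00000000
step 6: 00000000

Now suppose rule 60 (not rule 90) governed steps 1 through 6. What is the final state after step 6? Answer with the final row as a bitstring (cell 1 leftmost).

(re-executing steps 1..6 under rule 60; state before step 1: 01101011)
step 1: 11011110
step 2: 10110001
step 3: 01101001
step 4: 11011101
step 5: 00110011
step 6: 10101010

10101010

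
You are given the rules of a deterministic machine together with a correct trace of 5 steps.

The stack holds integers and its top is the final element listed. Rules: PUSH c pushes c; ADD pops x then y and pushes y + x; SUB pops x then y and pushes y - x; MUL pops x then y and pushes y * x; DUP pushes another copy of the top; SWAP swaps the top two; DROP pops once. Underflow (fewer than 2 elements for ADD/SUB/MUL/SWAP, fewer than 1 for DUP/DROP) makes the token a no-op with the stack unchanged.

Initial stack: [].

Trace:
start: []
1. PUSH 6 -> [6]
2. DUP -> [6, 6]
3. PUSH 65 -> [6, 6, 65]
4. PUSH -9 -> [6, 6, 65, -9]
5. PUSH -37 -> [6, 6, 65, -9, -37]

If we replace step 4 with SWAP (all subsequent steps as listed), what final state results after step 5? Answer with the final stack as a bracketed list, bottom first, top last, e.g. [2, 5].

(re-executing from step 4 with the substitution; state before step 4: [6, 6, 65])
4. SWAP -> [6, 65, 6]
5. PUSH -37 -> [6, 65, 6, -37]

[6, 65, 6, -37]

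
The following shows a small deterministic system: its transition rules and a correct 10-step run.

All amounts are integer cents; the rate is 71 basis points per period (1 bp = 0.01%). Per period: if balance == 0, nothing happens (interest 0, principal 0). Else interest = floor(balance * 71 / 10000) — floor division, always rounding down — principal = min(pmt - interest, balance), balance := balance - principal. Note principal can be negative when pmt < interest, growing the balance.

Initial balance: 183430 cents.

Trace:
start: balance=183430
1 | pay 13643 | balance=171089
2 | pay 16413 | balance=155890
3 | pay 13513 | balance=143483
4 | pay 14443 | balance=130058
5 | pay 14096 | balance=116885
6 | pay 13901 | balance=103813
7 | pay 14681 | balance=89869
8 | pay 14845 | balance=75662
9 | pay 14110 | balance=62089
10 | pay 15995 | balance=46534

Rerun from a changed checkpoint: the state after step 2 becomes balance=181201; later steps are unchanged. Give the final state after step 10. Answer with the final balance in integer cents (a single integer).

73318

state after step 2 := balance=181201
3 | pay 13513 | balance=168974
4 | pay 14443 | balance=155730
5 | pay 14096 | balance=142739
6 | pay 13901 | balance=129851
7 | pay 14681 | balance=116091
8 | pay 14845 | balance=102070
9 | pay 14110 | balance=88684
10 | pay 15995 | balance=73318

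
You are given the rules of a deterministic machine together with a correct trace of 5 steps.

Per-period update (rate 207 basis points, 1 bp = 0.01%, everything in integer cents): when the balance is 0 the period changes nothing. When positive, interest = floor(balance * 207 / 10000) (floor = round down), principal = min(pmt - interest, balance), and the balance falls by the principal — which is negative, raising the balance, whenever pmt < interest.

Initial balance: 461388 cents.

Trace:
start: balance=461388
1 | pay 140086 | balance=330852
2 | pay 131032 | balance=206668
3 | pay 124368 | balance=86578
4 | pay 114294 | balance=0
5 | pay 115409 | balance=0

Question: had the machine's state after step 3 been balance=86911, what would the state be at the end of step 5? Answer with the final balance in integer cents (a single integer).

state after step 3 := balance=86911
4 | pay 114294 | balance=0
5 | pay 115409 | balance=0

0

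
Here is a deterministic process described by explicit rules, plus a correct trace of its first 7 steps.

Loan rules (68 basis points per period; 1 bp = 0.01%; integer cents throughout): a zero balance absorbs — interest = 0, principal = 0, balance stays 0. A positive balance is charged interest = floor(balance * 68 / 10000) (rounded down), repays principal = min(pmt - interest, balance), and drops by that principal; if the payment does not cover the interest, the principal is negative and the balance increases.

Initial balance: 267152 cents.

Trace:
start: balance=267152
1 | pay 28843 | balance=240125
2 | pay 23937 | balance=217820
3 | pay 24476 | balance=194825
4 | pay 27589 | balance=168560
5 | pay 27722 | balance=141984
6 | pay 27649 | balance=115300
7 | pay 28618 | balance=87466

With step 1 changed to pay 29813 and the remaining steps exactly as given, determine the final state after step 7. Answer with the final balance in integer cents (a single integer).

86456

(re-executing from step 1 with the substitution; state before step 1: balance=267152)
1 | pay 29813 | balance=239155
2 | pay 23937 | balance=216844
3 | pay 24476 | balance=193842
4 | pay 27589 | balance=167571
5 | pay 27722 | balance=140988
6 | pay 27649 | balance=114297
7 | pay 28618 | balance=86456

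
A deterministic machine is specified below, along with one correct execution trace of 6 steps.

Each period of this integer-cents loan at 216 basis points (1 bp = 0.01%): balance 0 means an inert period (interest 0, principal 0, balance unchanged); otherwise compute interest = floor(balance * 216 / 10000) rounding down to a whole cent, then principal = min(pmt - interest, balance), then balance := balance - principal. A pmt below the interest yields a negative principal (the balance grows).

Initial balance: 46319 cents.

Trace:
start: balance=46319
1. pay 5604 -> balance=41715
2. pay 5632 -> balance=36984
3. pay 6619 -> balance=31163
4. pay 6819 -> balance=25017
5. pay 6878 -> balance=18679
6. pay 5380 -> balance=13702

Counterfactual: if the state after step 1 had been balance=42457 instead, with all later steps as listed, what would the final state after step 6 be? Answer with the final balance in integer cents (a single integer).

state after step 1 := balance=42457
2. pay 5632 -> balance=37742
3. pay 6619 -> balance=31938
4. pay 6819 -> balance=25808
5. pay 6878 -> balance=19487
6. pay 5380 -> balance=14527

14527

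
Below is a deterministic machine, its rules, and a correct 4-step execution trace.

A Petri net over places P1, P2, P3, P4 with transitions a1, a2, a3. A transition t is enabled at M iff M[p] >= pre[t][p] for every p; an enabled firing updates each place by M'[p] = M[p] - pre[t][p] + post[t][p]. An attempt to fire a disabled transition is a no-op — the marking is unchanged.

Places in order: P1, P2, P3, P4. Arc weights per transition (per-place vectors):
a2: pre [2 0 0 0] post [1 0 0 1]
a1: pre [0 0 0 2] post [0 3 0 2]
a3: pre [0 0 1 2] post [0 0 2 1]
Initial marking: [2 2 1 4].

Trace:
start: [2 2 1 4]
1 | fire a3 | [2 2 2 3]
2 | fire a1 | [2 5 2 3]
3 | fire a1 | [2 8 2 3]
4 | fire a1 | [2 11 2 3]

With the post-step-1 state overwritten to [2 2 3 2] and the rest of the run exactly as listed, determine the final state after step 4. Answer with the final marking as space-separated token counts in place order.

state after step 1 := [2 2 3 2]
2 | fire a1 | [2 5 3 2]
3 | fire a1 | [2 8 3 2]
4 | fire a1 | [2 11 3 2]

2 11 3 2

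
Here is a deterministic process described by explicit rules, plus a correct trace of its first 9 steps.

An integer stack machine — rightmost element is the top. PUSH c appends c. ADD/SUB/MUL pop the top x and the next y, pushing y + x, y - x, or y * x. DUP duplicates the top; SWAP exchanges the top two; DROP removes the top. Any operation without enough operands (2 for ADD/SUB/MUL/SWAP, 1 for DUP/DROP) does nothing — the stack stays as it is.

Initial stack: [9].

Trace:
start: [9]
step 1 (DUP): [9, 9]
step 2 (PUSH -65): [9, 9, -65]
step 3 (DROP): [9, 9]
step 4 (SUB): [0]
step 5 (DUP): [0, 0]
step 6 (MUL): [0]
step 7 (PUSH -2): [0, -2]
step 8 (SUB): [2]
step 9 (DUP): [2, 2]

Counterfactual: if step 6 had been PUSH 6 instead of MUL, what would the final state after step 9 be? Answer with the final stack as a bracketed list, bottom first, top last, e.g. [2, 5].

[0, 0, 8, 8]

(re-executing from step 6 with the substitution; state before step 6: [0, 0])
step 6 (PUSH 6): [0, 0, 6]
step 7 (PUSH -2): [0, 0, 6, -2]
step 8 (SUB): [0, 0, 8]
step 9 (DUP): [0, 0, 8, 8]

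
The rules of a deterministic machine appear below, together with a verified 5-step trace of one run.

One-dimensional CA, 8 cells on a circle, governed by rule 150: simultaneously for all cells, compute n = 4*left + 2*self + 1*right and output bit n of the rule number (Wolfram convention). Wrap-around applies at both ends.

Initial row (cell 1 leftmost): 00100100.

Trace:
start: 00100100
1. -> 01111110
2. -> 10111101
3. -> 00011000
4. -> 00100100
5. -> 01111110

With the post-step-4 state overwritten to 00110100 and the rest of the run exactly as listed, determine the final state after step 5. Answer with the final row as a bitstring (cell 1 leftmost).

state after step 4 := 00110100
5. -> 01000110

01000110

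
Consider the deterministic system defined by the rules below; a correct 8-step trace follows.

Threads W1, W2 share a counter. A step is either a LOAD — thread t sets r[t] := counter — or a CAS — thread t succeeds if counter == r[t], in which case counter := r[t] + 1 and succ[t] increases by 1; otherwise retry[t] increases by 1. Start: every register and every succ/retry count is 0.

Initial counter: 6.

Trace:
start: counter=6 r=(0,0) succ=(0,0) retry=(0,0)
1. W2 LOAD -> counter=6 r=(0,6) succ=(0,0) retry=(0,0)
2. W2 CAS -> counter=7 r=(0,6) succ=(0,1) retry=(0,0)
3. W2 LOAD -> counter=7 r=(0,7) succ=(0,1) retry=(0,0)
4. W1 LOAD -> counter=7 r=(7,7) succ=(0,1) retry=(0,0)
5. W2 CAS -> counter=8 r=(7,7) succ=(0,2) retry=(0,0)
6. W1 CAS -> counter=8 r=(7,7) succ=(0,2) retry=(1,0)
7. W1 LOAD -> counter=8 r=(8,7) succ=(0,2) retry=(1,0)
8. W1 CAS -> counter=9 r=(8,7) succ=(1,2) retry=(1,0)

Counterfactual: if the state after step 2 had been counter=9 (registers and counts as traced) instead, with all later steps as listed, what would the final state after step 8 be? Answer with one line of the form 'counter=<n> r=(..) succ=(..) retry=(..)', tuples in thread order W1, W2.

counter=11 r=(10,9) succ=(1,2) retry=(1,0)

state after step 2 := counter=9 r=(0,6) succ=(0,1) retry=(0,0)
3. W2 LOAD -> counter=9 r=(0,9) succ=(0,1) retry=(0,0)
4. W1 LOAD -> counter=9 r=(9,9) succ=(0,1) retry=(0,0)
5. W2 CAS -> counter=10 r=(9,9) succ=(0,2) retry=(0,0)
6. W1 CAS -> counter=10 r=(9,9) succ=(0,2) retry=(1,0)
7. W1 LOAD -> counter=10 r=(10,9) succ=(0,2) retry=(1,0)
8. W1 CAS -> counter=11 r=(10,9) succ=(1,2) retry=(1,0)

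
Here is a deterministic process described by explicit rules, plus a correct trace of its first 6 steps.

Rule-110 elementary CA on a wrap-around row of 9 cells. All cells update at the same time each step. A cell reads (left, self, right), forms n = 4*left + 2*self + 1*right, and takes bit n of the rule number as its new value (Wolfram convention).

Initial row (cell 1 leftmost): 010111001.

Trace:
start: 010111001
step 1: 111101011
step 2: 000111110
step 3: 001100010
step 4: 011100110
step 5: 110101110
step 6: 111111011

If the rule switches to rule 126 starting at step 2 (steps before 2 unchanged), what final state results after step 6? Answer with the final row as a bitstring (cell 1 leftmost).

000110110

(re-executing steps 2..6 under rule 126; state before step 2: 111101011)
step 2: 000111110
step 3: 001100011
step 4: 111110111
step 5: 000011100
step 6: 000110110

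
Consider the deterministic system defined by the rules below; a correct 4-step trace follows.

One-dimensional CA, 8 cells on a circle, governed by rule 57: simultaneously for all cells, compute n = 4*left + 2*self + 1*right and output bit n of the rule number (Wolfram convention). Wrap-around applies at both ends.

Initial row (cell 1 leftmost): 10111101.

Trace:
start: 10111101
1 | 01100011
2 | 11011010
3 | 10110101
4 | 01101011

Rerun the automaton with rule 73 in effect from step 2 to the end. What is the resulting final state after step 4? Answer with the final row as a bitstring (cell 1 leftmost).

(re-executing steps 2..4 under rule 73; state before step 2: 01100011)
2 | 01101011
3 | 01100011
4 | 01101011

01101011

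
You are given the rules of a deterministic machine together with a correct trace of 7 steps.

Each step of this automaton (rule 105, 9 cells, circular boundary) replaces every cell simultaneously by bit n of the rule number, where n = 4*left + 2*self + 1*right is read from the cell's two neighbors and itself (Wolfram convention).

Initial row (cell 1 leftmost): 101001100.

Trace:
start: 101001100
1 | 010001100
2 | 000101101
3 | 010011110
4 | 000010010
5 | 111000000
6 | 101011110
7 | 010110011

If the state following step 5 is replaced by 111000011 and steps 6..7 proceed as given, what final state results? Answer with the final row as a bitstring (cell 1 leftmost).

state after step 5 := 111000011
6 | 001011010
7 | 100111100

100111100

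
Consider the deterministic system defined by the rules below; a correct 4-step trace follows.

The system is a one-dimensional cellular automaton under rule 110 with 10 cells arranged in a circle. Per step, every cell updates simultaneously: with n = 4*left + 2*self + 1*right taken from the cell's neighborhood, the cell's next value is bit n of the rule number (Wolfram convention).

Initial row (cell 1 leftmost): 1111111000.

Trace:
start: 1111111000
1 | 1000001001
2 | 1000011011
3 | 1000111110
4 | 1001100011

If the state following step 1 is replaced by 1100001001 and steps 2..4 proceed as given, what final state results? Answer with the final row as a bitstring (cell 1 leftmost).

0101100000

state after step 1 := 1100001001
2 | 0100011011
3 | 1100111111
4 | 0101100000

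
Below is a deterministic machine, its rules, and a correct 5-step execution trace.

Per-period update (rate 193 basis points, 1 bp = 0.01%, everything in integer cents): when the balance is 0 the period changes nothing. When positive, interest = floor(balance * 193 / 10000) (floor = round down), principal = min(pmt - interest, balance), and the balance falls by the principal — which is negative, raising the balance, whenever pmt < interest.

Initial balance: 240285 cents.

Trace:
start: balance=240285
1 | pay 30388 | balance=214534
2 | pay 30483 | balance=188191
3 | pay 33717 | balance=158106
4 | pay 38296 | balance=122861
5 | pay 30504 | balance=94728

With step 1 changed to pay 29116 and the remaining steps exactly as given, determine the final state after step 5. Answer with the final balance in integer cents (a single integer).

(re-executing from step 1 with the substitution; state before step 1: balance=240285)
1 | pay 29116 | balance=215806
2 | pay 30483 | balance=189488
3 | pay 33717 | balance=159428
4 | pay 38296 | balance=124208
5 | pay 30504 | balance=96101

96101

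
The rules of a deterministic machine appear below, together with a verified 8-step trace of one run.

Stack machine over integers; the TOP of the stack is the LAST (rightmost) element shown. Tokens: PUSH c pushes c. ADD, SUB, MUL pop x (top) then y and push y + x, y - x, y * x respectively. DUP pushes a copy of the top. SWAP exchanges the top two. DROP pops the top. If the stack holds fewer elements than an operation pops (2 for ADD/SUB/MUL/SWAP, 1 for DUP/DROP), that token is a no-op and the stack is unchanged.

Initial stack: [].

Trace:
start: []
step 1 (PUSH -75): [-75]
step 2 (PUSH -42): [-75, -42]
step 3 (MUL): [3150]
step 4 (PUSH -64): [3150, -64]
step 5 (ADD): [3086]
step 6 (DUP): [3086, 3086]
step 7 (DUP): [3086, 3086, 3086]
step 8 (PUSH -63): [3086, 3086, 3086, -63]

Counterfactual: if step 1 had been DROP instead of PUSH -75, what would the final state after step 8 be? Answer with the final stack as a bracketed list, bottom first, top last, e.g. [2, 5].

(re-executing from step 1 with the substitution; state before step 1: [])
step 1 (DROP): []
step 2 (PUSH -42): [-42]
step 3 (MUL): [-42]
step 4 (PUSH -64): [-42, -64]
step 5 (ADD): [-106]
step 6 (DUP): [-106, -106]
step 7 (DUP): [-106, -106, -106]
step 8 (PUSH -63): [-106, -106, -106, -63]

[-106, -106, -106, -63]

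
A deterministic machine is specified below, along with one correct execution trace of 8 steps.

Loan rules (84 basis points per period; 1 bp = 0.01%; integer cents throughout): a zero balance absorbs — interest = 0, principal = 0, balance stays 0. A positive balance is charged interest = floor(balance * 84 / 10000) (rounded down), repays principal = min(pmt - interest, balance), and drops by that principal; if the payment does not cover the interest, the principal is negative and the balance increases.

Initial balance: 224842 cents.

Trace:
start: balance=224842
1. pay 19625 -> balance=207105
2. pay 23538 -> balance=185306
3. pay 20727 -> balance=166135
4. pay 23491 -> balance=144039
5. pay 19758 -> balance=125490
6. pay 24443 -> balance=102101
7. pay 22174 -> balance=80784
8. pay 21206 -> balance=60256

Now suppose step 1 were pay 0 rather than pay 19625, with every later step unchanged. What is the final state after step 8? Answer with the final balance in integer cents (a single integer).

81064

(re-executing from step 1 with the substitution; state before step 1: balance=224842)
1. pay 0 -> balance=226730
2. pay 23538 -> balance=205096
3. pay 20727 -> balance=186091
4. pay 23491 -> balance=164163
5. pay 19758 -> balance=145783
6. pay 24443 -> balance=122564
7. pay 22174 -> balance=101419
8. pay 21206 -> balance=81064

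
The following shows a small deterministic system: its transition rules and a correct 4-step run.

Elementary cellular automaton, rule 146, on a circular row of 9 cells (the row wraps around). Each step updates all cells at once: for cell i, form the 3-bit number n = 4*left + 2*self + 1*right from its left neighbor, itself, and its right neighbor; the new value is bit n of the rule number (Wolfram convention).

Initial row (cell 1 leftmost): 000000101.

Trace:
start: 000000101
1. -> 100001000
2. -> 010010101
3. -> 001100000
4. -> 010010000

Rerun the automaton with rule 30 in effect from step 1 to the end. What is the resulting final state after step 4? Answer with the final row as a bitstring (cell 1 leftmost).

(re-executing steps 1..4 under rule 30; state before step 1: 000000101)
1. -> 100001101
2. -> 010011001
3. -> 011110111
4. -> 010000100

010000100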